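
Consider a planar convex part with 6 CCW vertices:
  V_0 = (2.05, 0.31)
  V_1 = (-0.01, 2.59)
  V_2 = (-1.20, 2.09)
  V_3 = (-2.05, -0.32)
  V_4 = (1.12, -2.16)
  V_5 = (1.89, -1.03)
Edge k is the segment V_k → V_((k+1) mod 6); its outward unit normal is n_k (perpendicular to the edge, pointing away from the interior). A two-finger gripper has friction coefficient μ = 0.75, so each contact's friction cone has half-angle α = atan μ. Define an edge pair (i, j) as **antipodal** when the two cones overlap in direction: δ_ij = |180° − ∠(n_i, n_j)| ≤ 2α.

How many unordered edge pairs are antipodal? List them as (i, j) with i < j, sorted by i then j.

count = 8; pairs: (0,2), (0,3), (1,3), (1,4), (1,5), (2,4), (2,5), (3,5)

α = atan 0.75 = 36.87°;  2α = 73.74°
n_0 = (+0.7420, +0.6704)
n_1 = (-0.3874, +0.9219)
n_2 = (-0.9431, +0.3326)
n_3 = (-0.5020, -0.8649)
n_4 = (+0.8264, -0.5631)
n_5 = (+0.9929, -0.1186)
  (0,1): δ = 109.31°  ·
  (0,2): δ = 61.53°  ✓
  (0,3): δ = 17.77°  ✓
  (0,4): δ = 103.63°  ·
  (0,5): δ = 131.09°  ·
  (1,2): δ = 132.22°  ·
  (1,3): δ = 52.92°  ✓
  (1,4): δ = 32.94°  ✓
  (1,5): δ = 60.40°  ✓
  (2,3): δ = 100.71°  ·
  (2,4): δ = 14.84°  ✓
  (2,5): δ = 12.62°  ✓
  (3,4): δ = 94.14°  ·
  (3,5): δ = 66.68°  ✓
  (4,5): δ = 152.54°  ·
antipodal pairs: 8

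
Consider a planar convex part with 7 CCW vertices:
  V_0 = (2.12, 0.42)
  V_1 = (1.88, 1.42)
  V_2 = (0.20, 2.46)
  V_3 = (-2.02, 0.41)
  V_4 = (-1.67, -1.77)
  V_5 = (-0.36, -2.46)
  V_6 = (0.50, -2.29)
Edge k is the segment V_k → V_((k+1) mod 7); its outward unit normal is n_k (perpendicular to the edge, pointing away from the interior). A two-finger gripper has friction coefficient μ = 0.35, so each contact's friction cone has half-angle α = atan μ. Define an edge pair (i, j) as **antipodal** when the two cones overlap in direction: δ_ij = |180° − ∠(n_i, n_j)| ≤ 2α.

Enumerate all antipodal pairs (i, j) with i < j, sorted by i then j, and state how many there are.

α = atan 0.35 = 19.29°;  2α = 38.58°
n_0 = (+0.9724, +0.2334)
n_1 = (+0.5264, +0.8503)
n_2 = (-0.6784, +0.7347)
n_3 = (-0.9874, -0.1585)
n_4 = (-0.4660, -0.8848)
n_5 = (+0.1939, -0.9810)
n_6 = (+0.8583, -0.5131)
  (0,1): δ = 135.26°  ·
  (0,2): δ = 60.78°  ·
  (0,3): δ = 4.37°  ✓
  (0,4): δ = 48.73°  ·
  (0,5): δ = 87.69°  ·
  (0,6): δ = 135.63°  ·
  (1,2): δ = 105.52°  ·
  (1,3): δ = 49.12°  ·
  (1,4): δ = 3.98°  ✓
  (1,5): δ = 42.94°  ·
  (1,6): δ = 90.89°  ·
  (2,3): δ = 123.60°  ·
  (2,4): δ = 70.50°  ·
  (2,5): δ = 31.54°  ✓
  (2,6): δ = 16.41°  ✓
  (3,4): δ = 126.90°  ·
  (3,5): δ = 87.94°  ·
  (3,6): δ = 39.99°  ·
  (4,5): δ = 141.04°  ·
  (4,6): δ = 93.09°  ·
  (5,6): δ = 132.05°  ·
antipodal pairs: 4

count = 4; pairs: (0,3), (1,4), (2,5), (2,6)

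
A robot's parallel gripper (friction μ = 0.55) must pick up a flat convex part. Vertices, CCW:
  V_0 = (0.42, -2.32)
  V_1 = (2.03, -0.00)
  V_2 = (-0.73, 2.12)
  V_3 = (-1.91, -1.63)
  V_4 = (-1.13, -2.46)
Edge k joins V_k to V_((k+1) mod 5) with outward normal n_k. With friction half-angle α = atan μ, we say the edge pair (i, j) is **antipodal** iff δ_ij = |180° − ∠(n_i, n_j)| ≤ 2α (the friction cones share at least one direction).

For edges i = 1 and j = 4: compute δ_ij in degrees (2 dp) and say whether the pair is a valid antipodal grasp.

δ = 42.69°, valid

α = atan 0.55 = 28.81°;  2α = 57.62°
edge 1: e_1 = (-2.76, +2.12);  n_1 = (+0.6092, +0.7931)
edge 4: e_4 = (+1.55, +0.14);  n_4 = (+0.0900, -0.9959)
∠(n_1, n_4) = 137.31°
δ = |180° − 137.31°| = 42.69°
42.69° ≤ 2α = 57.62°  →  valid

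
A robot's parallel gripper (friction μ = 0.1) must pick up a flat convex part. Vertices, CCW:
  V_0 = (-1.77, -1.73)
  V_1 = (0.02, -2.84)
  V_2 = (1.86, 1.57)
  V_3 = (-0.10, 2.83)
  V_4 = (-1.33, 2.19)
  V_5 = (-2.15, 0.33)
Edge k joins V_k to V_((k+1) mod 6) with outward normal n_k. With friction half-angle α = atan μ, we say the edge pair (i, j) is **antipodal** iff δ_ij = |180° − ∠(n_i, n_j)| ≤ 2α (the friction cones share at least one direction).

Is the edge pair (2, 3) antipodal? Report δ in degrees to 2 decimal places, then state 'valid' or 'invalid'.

δ = 119.78°, invalid

α = atan 0.1 = 5.71°;  2α = 11.42°
edge 2: e_2 = (-1.96, +1.26);  n_2 = (+0.5408, +0.8412)
edge 3: e_3 = (-1.23, -0.64);  n_3 = (-0.4616, +0.8871)
∠(n_2, n_3) = 60.22°
δ = |180° − 60.22°| = 119.78°
119.78° > 2α = 11.42°  →  invalid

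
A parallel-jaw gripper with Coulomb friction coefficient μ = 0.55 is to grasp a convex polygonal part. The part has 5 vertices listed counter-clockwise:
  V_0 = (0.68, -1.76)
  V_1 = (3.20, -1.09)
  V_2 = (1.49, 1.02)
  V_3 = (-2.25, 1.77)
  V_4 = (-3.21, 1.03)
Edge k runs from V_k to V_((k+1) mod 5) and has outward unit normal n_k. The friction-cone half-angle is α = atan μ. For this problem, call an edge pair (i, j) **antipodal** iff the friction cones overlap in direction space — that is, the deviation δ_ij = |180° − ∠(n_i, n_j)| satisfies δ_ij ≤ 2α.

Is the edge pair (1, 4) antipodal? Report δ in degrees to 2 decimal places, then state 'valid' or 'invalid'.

α = atan 0.55 = 28.81°;  2α = 57.62°
edge 1: e_1 = (-1.71, +2.11);  n_1 = (+0.7769, +0.6296)
edge 4: e_4 = (+3.89, -2.79);  n_4 = (-0.5828, -0.8126)
∠(n_1, n_4) = 164.67°
δ = |180° − 164.67°| = 15.33°
15.33° ≤ 2α = 57.62°  →  valid

δ = 15.33°, valid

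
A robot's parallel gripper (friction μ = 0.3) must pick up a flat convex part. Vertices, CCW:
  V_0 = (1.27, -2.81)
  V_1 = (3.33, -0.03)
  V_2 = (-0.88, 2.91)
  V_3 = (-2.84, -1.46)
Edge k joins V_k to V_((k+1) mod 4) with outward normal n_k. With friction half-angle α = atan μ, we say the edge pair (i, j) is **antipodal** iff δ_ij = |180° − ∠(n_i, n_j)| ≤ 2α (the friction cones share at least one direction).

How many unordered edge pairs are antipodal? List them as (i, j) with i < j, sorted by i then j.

α = atan 0.3 = 16.70°;  2α = 33.40°
n_0 = (+0.8035, -0.5954)
n_1 = (+0.5725, +0.8199)
n_2 = (-0.9124, +0.4092)
n_3 = (-0.3121, -0.9501)
  (0,1): δ = 88.39°  ·
  (0,2): δ = 12.38°  ✓
  (0,3): δ = 108.36°  ·
  (1,2): δ = 79.23°  ·
  (1,3): δ = 16.74°  ✓
  (2,3): δ = 84.03°  ·
antipodal pairs: 2

count = 2; pairs: (0,2), (1,3)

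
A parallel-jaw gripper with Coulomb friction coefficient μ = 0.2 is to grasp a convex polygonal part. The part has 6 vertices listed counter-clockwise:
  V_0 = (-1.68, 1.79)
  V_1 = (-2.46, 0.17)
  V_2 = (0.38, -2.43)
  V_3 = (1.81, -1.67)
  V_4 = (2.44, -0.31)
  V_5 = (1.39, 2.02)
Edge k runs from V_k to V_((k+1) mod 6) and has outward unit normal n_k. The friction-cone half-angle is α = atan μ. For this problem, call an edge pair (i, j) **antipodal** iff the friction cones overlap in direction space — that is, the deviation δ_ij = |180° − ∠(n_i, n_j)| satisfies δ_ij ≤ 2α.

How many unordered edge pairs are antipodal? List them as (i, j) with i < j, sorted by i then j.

α = atan 0.2 = 11.31°;  2α = 22.62°
n_0 = (-0.9010, +0.4338)
n_1 = (-0.6753, -0.7376)
n_2 = (+0.4693, -0.8830)
n_3 = (+0.9074, -0.4203)
n_4 = (+0.9117, +0.4109)
n_5 = (-0.0747, +0.9972)
  (0,1): δ = 106.76°  ·
  (0,2): δ = 36.30°  ·
  (0,3): δ = 0.85°  ✓
  (0,4): δ = 49.97°  ·
  (0,5): δ = 119.99°  ·
  (1,2): δ = 109.54°  ·
  (1,3): δ = 72.38°  ·
  (1,4): δ = 23.27°  ·
  (1,5): δ = 46.76°  ·
  (2,3): δ = 142.84°  ·
  (2,4): δ = 93.73°  ·
  (2,5): δ = 23.70°  ·
  (3,4): δ = 130.89°  ·
  (3,5): δ = 60.86°  ·
  (4,5): δ = 109.97°  ·
antipodal pairs: 1

count = 1; pairs: (0,3)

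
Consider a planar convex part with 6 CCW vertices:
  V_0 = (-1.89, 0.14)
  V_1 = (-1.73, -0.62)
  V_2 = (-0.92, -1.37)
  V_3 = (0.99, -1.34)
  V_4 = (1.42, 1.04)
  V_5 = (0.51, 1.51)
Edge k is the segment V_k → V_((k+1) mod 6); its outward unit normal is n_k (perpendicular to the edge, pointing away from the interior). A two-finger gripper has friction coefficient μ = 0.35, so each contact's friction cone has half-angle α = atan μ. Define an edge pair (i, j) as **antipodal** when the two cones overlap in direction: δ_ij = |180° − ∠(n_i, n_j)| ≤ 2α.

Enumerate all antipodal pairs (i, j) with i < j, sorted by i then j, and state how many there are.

count = 4; pairs: (0,3), (1,4), (2,4), (2,5)

α = atan 0.35 = 19.29°;  2α = 38.58°
n_0 = (-0.9785, -0.2060)
n_1 = (-0.6794, -0.7338)
n_2 = (+0.0157, -0.9999)
n_3 = (+0.9841, -0.1778)
n_4 = (+0.4589, +0.8885)
n_5 = (-0.4957, +0.8685)
  (0,1): δ = 144.69°  ·
  (0,2): δ = 100.99°  ·
  (0,3): δ = 22.13°  ✓
  (0,4): δ = 50.80°  ·
  (0,5): δ = 107.83°  ·
  (1,2): δ = 136.30°  ·
  (1,3): δ = 57.44°  ·
  (1,4): δ = 15.48°  ✓
  (1,5): δ = 72.52°  ·
  (2,3): δ = 101.14°  ·
  (2,4): δ = 28.22°  ✓
  (2,5): δ = 28.82°  ✓
  (3,4): δ = 107.07°  ·
  (3,5): δ = 50.04°  ·
  (4,5): δ = 122.97°  ·
antipodal pairs: 4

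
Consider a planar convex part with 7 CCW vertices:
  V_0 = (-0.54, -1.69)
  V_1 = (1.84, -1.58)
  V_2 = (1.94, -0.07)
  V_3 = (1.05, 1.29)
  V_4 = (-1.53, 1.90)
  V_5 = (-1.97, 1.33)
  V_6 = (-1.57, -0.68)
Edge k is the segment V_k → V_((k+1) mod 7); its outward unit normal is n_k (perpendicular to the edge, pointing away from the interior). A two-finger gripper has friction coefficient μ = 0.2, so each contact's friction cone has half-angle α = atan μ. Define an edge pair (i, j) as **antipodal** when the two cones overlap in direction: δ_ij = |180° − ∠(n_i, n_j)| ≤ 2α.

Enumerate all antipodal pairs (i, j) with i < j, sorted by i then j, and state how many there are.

count = 4; pairs: (0,3), (1,5), (2,5), (2,6)

α = atan 0.2 = 11.31°;  2α = 22.62°
n_0 = (+0.0462, -0.9989)
n_1 = (+0.9978, -0.0661)
n_2 = (+0.8368, +0.5476)
n_3 = (+0.2301, +0.9732)
n_4 = (-0.7916, +0.6111)
n_5 = (-0.9808, -0.1952)
n_6 = (-0.7001, -0.7140)
  (0,1): δ = 96.44°  ·
  (0,2): δ = 59.45°  ·
  (0,3): δ = 15.95°  ✓
  (0,4): δ = 49.69°  ·
  (0,5): δ = 98.61°  ·
  (0,6): δ = 132.92°  ·
  (1,2): δ = 143.01°  ·
  (1,3): δ = 99.51°  ·
  (1,4): δ = 33.88°  ·
  (1,5): δ = 15.04°  ✓
  (1,6): δ = 49.35°  ·
  (2,3): δ = 136.50°  ·
  (2,4): δ = 70.87°  ·
  (2,5): δ = 21.95°  ✓
  (2,6): δ = 12.36°  ✓
  (3,4): δ = 114.36°  ·
  (3,5): δ = 65.44°  ·
  (3,6): δ = 31.14°  ·
  (4,5): δ = 131.08°  ·
  (4,6): δ = 96.77°  ·
  (5,6): δ = 145.69°  ·
antipodal pairs: 4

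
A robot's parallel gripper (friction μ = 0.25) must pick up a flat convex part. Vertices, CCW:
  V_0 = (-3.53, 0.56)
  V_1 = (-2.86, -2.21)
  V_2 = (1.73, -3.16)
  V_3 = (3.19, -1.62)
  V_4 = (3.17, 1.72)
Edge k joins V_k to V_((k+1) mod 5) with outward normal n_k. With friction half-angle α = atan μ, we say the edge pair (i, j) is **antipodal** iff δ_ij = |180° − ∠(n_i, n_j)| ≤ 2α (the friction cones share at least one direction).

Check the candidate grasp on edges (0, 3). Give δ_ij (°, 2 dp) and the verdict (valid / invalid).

α = atan 0.25 = 14.04°;  2α = 28.07°
edge 0: e_0 = (+0.67, -2.77);  n_0 = (-0.9720, -0.2351)
edge 3: e_3 = (-0.02, +3.34);  n_3 = (+1.0000, +0.0060)
∠(n_0, n_3) = 166.75°
δ = |180° − 166.75°| = 13.25°
13.25° ≤ 2α = 28.07°  →  valid

δ = 13.25°, valid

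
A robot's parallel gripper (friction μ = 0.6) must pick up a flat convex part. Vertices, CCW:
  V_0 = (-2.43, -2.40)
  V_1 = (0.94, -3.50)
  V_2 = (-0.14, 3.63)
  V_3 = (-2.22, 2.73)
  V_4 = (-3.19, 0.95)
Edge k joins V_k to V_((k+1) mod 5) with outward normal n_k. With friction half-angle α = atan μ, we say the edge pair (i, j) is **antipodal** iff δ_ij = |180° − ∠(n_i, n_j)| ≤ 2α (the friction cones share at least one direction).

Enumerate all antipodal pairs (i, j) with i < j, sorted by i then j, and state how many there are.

α = atan 0.6 = 30.96°;  2α = 61.93°
n_0 = (-0.3103, -0.9506)
n_1 = (+0.9887, +0.1498)
n_2 = (-0.3971, +0.9178)
n_3 = (-0.8781, +0.4785)
n_4 = (-0.9752, -0.2212)
  (0,1): δ = 63.31°  ·
  (0,2): δ = 41.47°  ✓
  (0,3): δ = 79.49°  ·
  (0,4): δ = 120.86°  ·
  (1,2): δ = 75.22°  ·
  (1,3): δ = 37.20°  ✓
  (1,4): δ = 4.17°  ✓
  (2,3): δ = 141.99°  ·
  (2,4): δ = 100.62°  ·
  (3,4): δ = 138.63°  ·
antipodal pairs: 3

count = 3; pairs: (0,2), (1,3), (1,4)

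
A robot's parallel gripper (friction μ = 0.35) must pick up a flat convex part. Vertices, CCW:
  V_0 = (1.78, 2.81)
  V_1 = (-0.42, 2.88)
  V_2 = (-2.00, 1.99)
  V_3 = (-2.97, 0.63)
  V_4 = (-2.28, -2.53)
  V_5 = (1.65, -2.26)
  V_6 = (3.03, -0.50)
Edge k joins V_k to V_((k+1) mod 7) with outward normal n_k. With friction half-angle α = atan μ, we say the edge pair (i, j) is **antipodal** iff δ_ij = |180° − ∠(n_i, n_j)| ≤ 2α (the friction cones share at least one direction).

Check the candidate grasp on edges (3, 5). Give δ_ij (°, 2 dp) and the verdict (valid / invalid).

α = atan 0.35 = 19.29°;  2α = 38.58°
edge 3: e_3 = (+0.69, -3.16);  n_3 = (-0.9770, -0.2133)
edge 5: e_5 = (+1.38, +1.76);  n_5 = (+0.7869, -0.6170)
∠(n_3, n_5) = 129.58°
δ = |180° − 129.58°| = 50.42°
50.42° > 2α = 38.58°  →  invalid

δ = 50.42°, invalid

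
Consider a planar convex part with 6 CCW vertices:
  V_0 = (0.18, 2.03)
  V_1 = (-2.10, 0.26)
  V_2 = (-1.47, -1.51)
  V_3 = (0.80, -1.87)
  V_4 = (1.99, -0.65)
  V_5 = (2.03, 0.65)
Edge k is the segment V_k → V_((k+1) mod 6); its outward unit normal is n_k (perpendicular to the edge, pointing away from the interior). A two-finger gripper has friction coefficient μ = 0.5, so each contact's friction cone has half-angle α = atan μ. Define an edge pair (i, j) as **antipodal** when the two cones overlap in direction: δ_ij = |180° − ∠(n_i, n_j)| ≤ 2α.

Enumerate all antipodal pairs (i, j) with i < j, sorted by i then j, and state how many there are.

count = 6; pairs: (0,2), (0,3), (0,4), (1,4), (1,5), (2,5)

α = atan 0.5 = 26.57°;  2α = 53.13°
n_0 = (-0.6132, +0.7899)
n_1 = (-0.9421, -0.3353)
n_2 = (-0.1566, -0.9877)
n_3 = (+0.7159, -0.6983)
n_4 = (+0.9995, -0.0308)
n_5 = (+0.5979, +0.8016)
  (0,1): δ = 108.23°  ·
  (0,2): δ = 46.83°  ✓
  (0,3): δ = 7.89°  ✓
  (0,4): δ = 50.41°  ✓
  (0,5): δ = 105.46°  ·
  (1,2): δ = 118.60°  ·
  (1,3): δ = 63.88°  ·
  (1,4): δ = 21.35°  ✓
  (1,5): δ = 33.69°  ✓
  (2,3): δ = 125.28°  ·
  (2,4): δ = 82.75°  ·
  (2,5): δ = 27.71°  ✓
  (3,4): δ = 137.48°  ·
  (3,5): δ = 82.43°  ·
  (4,5): δ = 124.96°  ·
antipodal pairs: 6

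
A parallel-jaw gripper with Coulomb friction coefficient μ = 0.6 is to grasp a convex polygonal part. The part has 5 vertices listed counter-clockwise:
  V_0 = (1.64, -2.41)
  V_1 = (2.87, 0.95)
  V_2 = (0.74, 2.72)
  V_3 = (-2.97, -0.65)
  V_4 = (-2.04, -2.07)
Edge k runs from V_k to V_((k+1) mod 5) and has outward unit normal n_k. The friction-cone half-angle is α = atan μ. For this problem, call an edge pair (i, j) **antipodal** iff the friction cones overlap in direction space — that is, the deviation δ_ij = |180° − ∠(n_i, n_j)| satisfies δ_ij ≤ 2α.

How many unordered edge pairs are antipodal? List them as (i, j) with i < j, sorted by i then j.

count = 5; pairs: (0,2), (0,3), (1,3), (1,4), (2,4)

α = atan 0.6 = 30.96°;  2α = 61.93°
n_0 = (+0.9391, -0.3438)
n_1 = (+0.6391, +0.7691)
n_2 = (-0.6724, +0.7402)
n_3 = (-0.8366, -0.5479)
n_4 = (-0.0920, -0.9958)
  (0,1): δ = 109.62°  ·
  (0,2): δ = 27.64°  ✓
  (0,3): δ = 53.33°  ✓
  (0,4): δ = 104.83°  ·
  (1,2): δ = 98.02°  ·
  (1,3): δ = 17.05°  ✓
  (1,4): δ = 34.45°  ✓
  (2,3): δ = 99.03°  ·
  (2,4): δ = 47.53°  ✓
  (3,4): δ = 128.50°  ·
antipodal pairs: 5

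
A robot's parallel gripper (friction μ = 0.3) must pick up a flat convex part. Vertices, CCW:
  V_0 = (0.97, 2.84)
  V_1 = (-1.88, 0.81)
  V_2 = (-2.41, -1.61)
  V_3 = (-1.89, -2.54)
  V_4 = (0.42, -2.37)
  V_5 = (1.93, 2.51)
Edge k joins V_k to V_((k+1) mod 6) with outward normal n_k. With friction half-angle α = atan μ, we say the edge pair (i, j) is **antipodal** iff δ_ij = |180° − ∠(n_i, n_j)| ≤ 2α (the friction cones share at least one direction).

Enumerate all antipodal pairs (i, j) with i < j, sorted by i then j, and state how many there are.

count = 3; pairs: (0,3), (1,4), (3,5)

α = atan 0.3 = 16.70°;  2α = 33.40°
n_0 = (-0.5802, +0.8145)
n_1 = (-0.9768, +0.2139)
n_2 = (-0.8728, -0.4880)
n_3 = (+0.0734, -0.9973)
n_4 = (+0.9553, -0.2956)
n_5 = (+0.3251, +0.9457)
  (0,1): δ = 137.81°  ·
  (0,2): δ = 96.25°  ·
  (0,3): δ = 31.25°  ✓
  (0,4): δ = 37.35°  ·
  (0,5): δ = 125.57°  ·
  (1,2): δ = 138.44°  ·
  (1,3): δ = 73.44°  ·
  (1,4): δ = 4.84°  ✓
  (1,5): δ = 83.38°  ·
  (2,3): δ = 115.00°  ·
  (2,4): δ = 46.40°  ·
  (2,5): δ = 41.82°  ·
  (3,4): δ = 111.40°  ·
  (3,5): δ = 23.18°  ✓
  (4,5): δ = 91.78°  ·
antipodal pairs: 3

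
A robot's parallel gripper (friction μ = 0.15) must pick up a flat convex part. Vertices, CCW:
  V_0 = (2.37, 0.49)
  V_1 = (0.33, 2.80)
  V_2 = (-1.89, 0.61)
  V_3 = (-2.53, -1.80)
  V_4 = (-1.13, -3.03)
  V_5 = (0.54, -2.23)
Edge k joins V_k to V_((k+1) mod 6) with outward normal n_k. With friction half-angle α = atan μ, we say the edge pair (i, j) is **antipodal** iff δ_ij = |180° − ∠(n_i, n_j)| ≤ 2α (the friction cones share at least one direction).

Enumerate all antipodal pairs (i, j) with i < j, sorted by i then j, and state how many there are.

α = atan 0.15 = 8.53°;  2α = 17.06°
n_0 = (+0.7496, +0.6619)
n_1 = (-0.7023, +0.7119)
n_2 = (-0.9665, +0.2567)
n_3 = (-0.6600, -0.7512)
n_4 = (+0.4320, -0.9019)
n_5 = (+0.8297, -0.5582)
  (0,1): δ = 86.84°  ·
  (0,2): δ = 56.32°  ·
  (0,3): δ = 7.25°  ✓
  (0,4): δ = 74.15°  ·
  (0,5): δ = 104.62°  ·
  (1,2): δ = 149.48°  ·
  (1,3): δ = 85.91°  ·
  (1,4): δ = 19.01°  ·
  (1,5): δ = 11.46°  ✓
  (2,3): δ = 116.43°  ·
  (2,4): δ = 49.53°  ·
  (2,5): δ = 19.06°  ·
  (3,4): δ = 113.10°  ·
  (3,5): δ = 82.63°  ·
  (4,5): δ = 149.53°  ·
antipodal pairs: 2

count = 2; pairs: (0,3), (1,5)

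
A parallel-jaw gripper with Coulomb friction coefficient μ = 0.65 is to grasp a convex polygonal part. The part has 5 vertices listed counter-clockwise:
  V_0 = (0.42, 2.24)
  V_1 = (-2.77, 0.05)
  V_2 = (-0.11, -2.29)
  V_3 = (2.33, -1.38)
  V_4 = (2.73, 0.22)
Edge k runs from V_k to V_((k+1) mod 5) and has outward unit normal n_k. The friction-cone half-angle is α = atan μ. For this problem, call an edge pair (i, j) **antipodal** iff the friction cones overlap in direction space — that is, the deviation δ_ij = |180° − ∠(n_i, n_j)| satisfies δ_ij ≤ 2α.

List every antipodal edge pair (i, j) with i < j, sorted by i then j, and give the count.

α = atan 0.65 = 33.02°;  2α = 66.05°
n_0 = (-0.5660, +0.8244)
n_1 = (-0.6605, -0.7508)
n_2 = (+0.3494, -0.9370)
n_3 = (+0.9701, -0.2425)
n_4 = (+0.6583, +0.7528)
  (0,1): δ = 75.81°  ·
  (0,2): δ = 14.02°  ✓
  (0,3): δ = 41.49°  ✓
  (0,4): δ = 104.36°  ·
  (1,2): δ = 118.21°  ·
  (1,3): δ = 62.70°  ✓
  (1,4): δ = 0.17°  ✓
  (2,3): δ = 124.49°  ·
  (2,4): δ = 61.62°  ✓
  (3,4): δ = 117.13°  ·
antipodal pairs: 5

count = 5; pairs: (0,2), (0,3), (1,3), (1,4), (2,4)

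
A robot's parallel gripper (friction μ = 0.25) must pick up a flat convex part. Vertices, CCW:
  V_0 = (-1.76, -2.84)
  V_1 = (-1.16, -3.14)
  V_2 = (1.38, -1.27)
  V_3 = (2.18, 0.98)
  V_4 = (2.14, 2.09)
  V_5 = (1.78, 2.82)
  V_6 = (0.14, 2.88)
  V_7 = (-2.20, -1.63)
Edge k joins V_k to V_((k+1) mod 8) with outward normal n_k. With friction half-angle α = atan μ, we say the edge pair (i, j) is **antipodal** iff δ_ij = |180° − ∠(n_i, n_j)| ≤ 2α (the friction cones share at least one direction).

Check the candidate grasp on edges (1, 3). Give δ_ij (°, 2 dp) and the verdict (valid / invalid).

δ = 124.30°, invalid

α = atan 0.25 = 14.04°;  2α = 28.07°
edge 1: e_1 = (+2.54, +1.87);  n_1 = (+0.5929, -0.8053)
edge 3: e_3 = (-0.04, +1.11);  n_3 = (+0.9994, +0.0360)
∠(n_1, n_3) = 55.70°
δ = |180° − 55.70°| = 124.30°
124.30° > 2α = 28.07°  →  invalid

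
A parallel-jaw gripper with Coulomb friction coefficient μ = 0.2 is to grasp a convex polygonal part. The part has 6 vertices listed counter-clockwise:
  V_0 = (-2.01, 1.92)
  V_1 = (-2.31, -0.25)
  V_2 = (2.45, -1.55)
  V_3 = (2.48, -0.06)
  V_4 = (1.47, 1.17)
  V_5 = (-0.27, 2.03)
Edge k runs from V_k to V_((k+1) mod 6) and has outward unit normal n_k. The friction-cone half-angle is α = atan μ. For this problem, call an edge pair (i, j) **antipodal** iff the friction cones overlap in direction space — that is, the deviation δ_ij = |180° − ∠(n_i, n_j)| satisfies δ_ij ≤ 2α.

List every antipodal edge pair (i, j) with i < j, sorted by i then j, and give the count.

α = atan 0.2 = 11.31°;  2α = 22.62°
n_0 = (-0.9906, +0.1369)
n_1 = (-0.2635, -0.9647)
n_2 = (+0.9998, -0.0201)
n_3 = (+0.7728, +0.6346)
n_4 = (+0.4431, +0.8965)
n_5 = (-0.0631, +0.9980)
  (0,1): δ = 97.40°  ·
  (0,2): δ = 6.72°  ✓
  (0,3): δ = 47.26°  ·
  (0,4): δ = 71.57°  ·
  (0,5): δ = 101.49°  ·
  (1,2): δ = 75.88°  ·
  (1,3): δ = 35.33°  ·
  (1,4): δ = 11.03°  ✓
  (1,5): δ = 18.89°  ✓
  (2,3): δ = 139.46°  ·
  (2,4): δ = 115.15°  ·
  (2,5): δ = 85.23°  ·
  (3,4): δ = 155.69°  ·
  (3,5): δ = 125.77°  ·
  (4,5): δ = 150.08°  ·
antipodal pairs: 3

count = 3; pairs: (0,2), (1,4), (1,5)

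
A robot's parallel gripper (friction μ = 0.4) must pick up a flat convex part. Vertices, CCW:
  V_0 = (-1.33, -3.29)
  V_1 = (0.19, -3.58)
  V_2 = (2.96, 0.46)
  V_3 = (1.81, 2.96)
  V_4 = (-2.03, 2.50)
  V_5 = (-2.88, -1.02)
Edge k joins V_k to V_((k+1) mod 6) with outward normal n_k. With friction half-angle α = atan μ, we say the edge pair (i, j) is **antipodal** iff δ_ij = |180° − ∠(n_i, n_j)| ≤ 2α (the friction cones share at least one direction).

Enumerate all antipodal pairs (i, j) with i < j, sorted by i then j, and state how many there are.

count = 4; pairs: (0,3), (1,4), (2,4), (2,5)

α = atan 0.4 = 21.80°;  2α = 43.60°
n_0 = (-0.1874, -0.9823)
n_1 = (+0.8248, -0.5655)
n_2 = (+0.9085, +0.4179)
n_3 = (-0.1189, +0.9929)
n_4 = (-0.9721, +0.2347)
n_5 = (-0.8258, -0.5639)
  (0,1): δ = 113.63°  ·
  (0,2): δ = 54.50°  ·
  (0,3): δ = 17.63°  ✓
  (0,4): δ = 87.23°  ·
  (0,5): δ = 135.13°  ·
  (1,2): δ = 120.86°  ·
  (1,3): δ = 48.73°  ·
  (1,4): δ = 20.86°  ✓
  (1,5): δ = 68.76°  ·
  (2,3): δ = 107.87°  ·
  (2,4): δ = 38.28°  ✓
  (2,5): δ = 9.62°  ✓
  (3,4): δ = 110.41°  ·
  (3,5): δ = 62.50°  ·
  (4,5): δ = 132.10°  ·
antipodal pairs: 4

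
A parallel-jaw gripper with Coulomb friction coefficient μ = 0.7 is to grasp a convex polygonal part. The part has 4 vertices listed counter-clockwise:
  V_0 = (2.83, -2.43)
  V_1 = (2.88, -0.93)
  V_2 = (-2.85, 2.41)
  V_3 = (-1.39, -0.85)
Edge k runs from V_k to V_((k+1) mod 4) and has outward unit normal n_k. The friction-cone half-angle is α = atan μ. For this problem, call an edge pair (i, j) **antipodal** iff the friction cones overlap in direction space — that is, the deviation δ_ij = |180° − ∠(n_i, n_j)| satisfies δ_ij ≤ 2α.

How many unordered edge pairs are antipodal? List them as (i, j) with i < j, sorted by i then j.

α = atan 0.7 = 34.99°;  2α = 69.98°
n_0 = (+0.9994, -0.0333)
n_1 = (+0.5036, +0.8639)
n_2 = (-0.9127, -0.4087)
n_3 = (-0.3506, -0.9365)
  (0,1): δ = 118.33°  ·
  (0,2): δ = 26.03°  ✓
  (0,3): δ = 71.38°  ·
  (1,2): δ = 35.64°  ✓
  (1,3): δ = 9.71°  ✓
  (2,3): δ = 134.65°  ·
antipodal pairs: 3

count = 3; pairs: (0,2), (1,2), (1,3)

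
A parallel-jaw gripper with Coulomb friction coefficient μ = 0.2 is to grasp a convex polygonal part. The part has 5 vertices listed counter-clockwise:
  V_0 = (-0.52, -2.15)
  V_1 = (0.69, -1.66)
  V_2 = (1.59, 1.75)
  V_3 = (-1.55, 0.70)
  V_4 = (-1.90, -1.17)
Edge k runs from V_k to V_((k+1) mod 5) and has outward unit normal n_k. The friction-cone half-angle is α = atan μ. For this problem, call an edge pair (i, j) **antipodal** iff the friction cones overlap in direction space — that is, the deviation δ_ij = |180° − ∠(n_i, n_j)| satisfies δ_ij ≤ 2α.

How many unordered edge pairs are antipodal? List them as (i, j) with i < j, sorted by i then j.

α = atan 0.2 = 11.31°;  2α = 22.62°
n_0 = (+0.3753, -0.9269)
n_1 = (+0.9669, -0.2552)
n_2 = (-0.3171, +0.9484)
n_3 = (-0.9829, +0.1840)
n_4 = (-0.5790, -0.8153)
  (0,1): δ = 126.83°  ·
  (0,2): δ = 3.56°  ✓
  (0,3): δ = 57.35°  ·
  (0,4): δ = 122.57°  ·
  (1,2): δ = 56.73°  ·
  (1,3): δ = 4.18°  ✓
  (1,4): δ = 69.40°  ·
  (2,3): δ = 119.09°  ·
  (2,4): δ = 53.87°  ·
  (3,4): δ = 114.78°  ·
antipodal pairs: 2

count = 2; pairs: (0,2), (1,3)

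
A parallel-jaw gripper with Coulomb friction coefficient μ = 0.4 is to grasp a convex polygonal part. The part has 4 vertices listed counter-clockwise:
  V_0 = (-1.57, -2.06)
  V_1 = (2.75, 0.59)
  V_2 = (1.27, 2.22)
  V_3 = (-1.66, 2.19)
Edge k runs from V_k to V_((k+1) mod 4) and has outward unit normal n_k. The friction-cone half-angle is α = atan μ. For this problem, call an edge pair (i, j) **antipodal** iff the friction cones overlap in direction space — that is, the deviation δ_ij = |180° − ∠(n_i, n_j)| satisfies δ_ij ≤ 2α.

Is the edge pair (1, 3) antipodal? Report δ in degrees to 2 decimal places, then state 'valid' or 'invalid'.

δ = 41.03°, valid

α = atan 0.4 = 21.80°;  2α = 43.60°
edge 1: e_1 = (-1.48, +1.63);  n_1 = (+0.7404, +0.6722)
edge 3: e_3 = (+0.09, -4.25);  n_3 = (-0.9998, -0.0212)
∠(n_1, n_3) = 138.97°
δ = |180° − 138.97°| = 41.03°
41.03° ≤ 2α = 43.60°  →  valid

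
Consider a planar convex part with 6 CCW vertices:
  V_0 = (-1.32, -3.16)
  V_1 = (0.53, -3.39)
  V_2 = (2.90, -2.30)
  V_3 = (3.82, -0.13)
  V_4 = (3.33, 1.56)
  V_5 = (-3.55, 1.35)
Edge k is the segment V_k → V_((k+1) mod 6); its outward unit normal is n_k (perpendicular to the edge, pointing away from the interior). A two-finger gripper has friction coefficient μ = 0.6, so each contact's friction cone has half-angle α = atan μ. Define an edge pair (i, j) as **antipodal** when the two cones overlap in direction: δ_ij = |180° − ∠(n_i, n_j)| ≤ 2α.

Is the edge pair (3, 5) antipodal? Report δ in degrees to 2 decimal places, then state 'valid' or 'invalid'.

α = atan 0.6 = 30.96°;  2α = 61.93°
edge 3: e_3 = (-0.49, +1.69);  n_3 = (+0.9604, +0.2785)
edge 5: e_5 = (+2.23, -4.51);  n_5 = (-0.8964, -0.4432)
∠(n_3, n_5) = 169.86°
δ = |180° − 169.86°| = 10.14°
10.14° ≤ 2α = 61.93°  →  valid

δ = 10.14°, valid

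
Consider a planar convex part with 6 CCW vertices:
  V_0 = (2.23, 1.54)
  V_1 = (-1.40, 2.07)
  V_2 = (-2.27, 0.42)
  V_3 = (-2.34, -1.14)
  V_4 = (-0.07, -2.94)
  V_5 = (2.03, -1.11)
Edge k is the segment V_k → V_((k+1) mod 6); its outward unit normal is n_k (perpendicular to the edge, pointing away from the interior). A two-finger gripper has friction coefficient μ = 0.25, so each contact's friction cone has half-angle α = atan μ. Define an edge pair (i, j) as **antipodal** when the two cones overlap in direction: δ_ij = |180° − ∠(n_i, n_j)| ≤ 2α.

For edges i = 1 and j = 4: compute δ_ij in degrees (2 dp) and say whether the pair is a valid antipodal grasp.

δ = 21.13°, valid

α = atan 0.25 = 14.04°;  2α = 28.07°
edge 1: e_1 = (-0.87, -1.65);  n_1 = (-0.8846, +0.4664)
edge 4: e_4 = (+2.10, +1.83);  n_4 = (+0.6570, -0.7539)
∠(n_1, n_4) = 158.87°
δ = |180° − 158.87°| = 21.13°
21.13° ≤ 2α = 28.07°  →  valid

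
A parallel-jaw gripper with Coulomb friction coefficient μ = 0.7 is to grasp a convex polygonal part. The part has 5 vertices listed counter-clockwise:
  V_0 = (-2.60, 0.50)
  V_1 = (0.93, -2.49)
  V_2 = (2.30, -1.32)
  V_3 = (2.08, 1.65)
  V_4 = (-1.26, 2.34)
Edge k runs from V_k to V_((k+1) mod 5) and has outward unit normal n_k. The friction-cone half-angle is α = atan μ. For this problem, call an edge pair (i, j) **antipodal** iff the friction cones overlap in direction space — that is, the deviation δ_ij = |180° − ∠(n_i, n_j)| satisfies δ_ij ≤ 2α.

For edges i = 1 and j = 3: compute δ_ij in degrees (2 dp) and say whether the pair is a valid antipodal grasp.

α = atan 0.7 = 34.99°;  2α = 69.98°
edge 1: e_1 = (+1.37, +1.17);  n_1 = (+0.6494, -0.7604)
edge 3: e_3 = (-3.34, +0.69);  n_3 = (+0.2023, +0.9793)
∠(n_1, n_3) = 127.83°
δ = |180° − 127.83°| = 52.17°
52.17° ≤ 2α = 69.98°  →  valid

δ = 52.17°, valid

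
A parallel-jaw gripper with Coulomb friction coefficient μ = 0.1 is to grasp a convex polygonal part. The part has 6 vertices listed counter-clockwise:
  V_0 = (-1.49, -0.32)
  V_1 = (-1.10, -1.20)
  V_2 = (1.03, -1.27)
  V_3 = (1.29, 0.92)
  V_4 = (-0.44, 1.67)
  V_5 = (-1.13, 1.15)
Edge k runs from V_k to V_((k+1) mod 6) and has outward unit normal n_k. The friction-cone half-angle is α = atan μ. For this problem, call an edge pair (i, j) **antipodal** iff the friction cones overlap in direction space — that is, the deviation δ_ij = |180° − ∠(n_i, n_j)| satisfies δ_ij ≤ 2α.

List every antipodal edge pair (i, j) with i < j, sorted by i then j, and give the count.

count = 1; pairs: (2,5)

α = atan 0.1 = 5.71°;  2α = 11.42°
n_0 = (-0.9142, -0.4052)
n_1 = (-0.0328, -0.9995)
n_2 = (+0.9930, -0.1179)
n_3 = (+0.3978, +0.9175)
n_4 = (-0.6019, +0.7986)
n_5 = (-0.9713, +0.2379)
  (0,1): δ = 115.78°  ·
  (0,2): δ = 30.67°  ·
  (0,3): δ = 42.66°  ·
  (0,4): δ = 103.10°  ·
  (0,5): δ = 142.34°  ·
  (1,2): δ = 94.89°  ·
  (1,3): δ = 21.56°  ·
  (1,4): δ = 38.88°  ·
  (1,5): δ = 78.12°  ·
  (2,3): δ = 106.67°  ·
  (2,4): δ = 46.23°  ·
  (2,5): δ = 6.99°  ✓
  (3,4): δ = 119.56°  ·
  (3,5): δ = 80.32°  ·
  (4,5): δ = 140.76°  ·
antipodal pairs: 1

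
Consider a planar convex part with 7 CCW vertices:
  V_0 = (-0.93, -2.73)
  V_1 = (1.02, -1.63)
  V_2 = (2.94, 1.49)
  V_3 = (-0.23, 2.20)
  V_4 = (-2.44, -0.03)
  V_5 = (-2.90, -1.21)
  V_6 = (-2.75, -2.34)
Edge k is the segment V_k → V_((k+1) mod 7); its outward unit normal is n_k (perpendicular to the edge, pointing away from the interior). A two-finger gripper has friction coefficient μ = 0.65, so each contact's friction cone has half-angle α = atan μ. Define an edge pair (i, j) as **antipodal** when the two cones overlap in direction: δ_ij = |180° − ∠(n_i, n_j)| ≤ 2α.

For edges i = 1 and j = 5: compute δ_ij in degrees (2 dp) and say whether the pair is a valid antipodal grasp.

δ = 39.17°, valid

α = atan 0.65 = 33.02°;  2α = 66.05°
edge 1: e_1 = (+1.92, +3.12);  n_1 = (+0.8517, -0.5241)
edge 5: e_5 = (+0.15, -1.13);  n_5 = (-0.9913, -0.1316)
∠(n_1, n_5) = 140.83°
δ = |180° − 140.83°| = 39.17°
39.17° ≤ 2α = 66.05°  →  valid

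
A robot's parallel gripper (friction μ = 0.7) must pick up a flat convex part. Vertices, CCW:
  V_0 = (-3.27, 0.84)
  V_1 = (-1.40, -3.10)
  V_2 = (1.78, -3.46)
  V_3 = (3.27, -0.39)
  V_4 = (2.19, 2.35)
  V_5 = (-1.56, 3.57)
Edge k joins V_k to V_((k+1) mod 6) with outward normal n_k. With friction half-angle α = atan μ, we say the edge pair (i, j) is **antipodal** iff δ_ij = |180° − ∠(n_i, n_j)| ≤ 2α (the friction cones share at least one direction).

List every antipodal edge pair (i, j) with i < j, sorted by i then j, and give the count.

count = 8; pairs: (0,2), (0,3), (0,4), (1,3), (1,4), (1,5), (2,5), (3,5)

α = atan 0.7 = 34.99°;  2α = 69.98°
n_0 = (-0.9034, -0.4288)
n_1 = (-0.1125, -0.9937)
n_2 = (+0.8996, -0.4366)
n_3 = (+0.9303, +0.3667)
n_4 = (+0.3094, +0.9509)
n_5 = (-0.8475, +0.5308)
  (0,1): δ = 121.85°  ·
  (0,2): δ = 51.28°  ✓
  (0,3): δ = 3.88°  ✓
  (0,4): δ = 46.59°  ✓
  (0,5): δ = 122.55°  ·
  (1,2): δ = 109.43°  ·
  (1,3): δ = 62.03°  ✓
  (1,4): δ = 11.56°  ✓
  (1,5): δ = 64.40°  ✓
  (2,3): δ = 132.60°  ·
  (2,4): δ = 82.13°  ·
  (2,5): δ = 6.17°  ✓
  (3,4): δ = 129.53°  ·
  (3,5): δ = 53.57°  ✓
  (4,5): δ = 104.04°  ·
antipodal pairs: 8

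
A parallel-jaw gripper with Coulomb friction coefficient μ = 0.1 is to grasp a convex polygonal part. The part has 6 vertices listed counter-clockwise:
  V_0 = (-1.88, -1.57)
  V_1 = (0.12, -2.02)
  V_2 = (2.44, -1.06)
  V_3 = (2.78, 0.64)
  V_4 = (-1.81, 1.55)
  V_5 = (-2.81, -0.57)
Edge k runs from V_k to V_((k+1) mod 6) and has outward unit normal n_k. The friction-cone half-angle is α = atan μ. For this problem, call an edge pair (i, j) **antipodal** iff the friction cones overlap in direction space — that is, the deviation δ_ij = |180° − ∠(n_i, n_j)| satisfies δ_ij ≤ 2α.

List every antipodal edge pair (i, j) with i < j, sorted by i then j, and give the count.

α = atan 0.1 = 5.71°;  2α = 11.42°
n_0 = (-0.2195, -0.9756)
n_1 = (+0.3824, -0.9240)
n_2 = (+0.9806, -0.1961)
n_3 = (+0.1945, +0.9809)
n_4 = (-0.9044, +0.4266)
n_5 = (-0.7323, -0.6810)
  (0,1): δ = 144.84°  ·
  (0,2): δ = 88.63°  ·
  (0,3): δ = 1.47°  ✓
  (0,4): δ = 77.43°  ·
  (0,5): δ = 145.60°  ·
  (1,2): δ = 123.79°  ·
  (1,3): δ = 33.69°  ·
  (1,4): δ = 42.27°  ·
  (1,5): δ = 110.44°  ·
  (2,3): δ = 89.90°  ·
  (2,4): δ = 13.94°  ·
  (2,5): δ = 54.23°  ·
  (3,4): δ = 104.04°  ·
  (3,5): δ = 35.86°  ·
  (4,5): δ = 111.82°  ·
antipodal pairs: 1

count = 1; pairs: (0,3)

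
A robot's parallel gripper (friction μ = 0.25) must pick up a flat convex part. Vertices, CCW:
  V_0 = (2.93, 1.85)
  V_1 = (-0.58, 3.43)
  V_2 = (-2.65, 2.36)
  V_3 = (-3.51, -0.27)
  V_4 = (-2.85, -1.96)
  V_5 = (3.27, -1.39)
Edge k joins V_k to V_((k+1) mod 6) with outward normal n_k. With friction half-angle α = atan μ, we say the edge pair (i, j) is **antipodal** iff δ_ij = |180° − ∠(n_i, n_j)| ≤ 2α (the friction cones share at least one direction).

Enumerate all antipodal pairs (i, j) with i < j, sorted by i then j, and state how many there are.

count = 3; pairs: (1,4), (2,5), (3,5)

α = atan 0.25 = 14.04°;  2α = 28.07°
n_0 = (+0.4105, +0.9119)
n_1 = (-0.4592, +0.8883)
n_2 = (-0.9505, +0.3108)
n_3 = (-0.9315, -0.3638)
n_4 = (+0.0927, -0.9957)
n_5 = (+0.9945, +0.1044)
  (0,1): δ = 128.43°  ·
  (0,2): δ = 83.87°  ·
  (0,3): δ = 44.43°  ·
  (0,4): δ = 29.56°  ·
  (0,5): δ = 120.23°  ·
  (1,2): δ = 135.44°  ·
  (1,3): δ = 96.00°  ·
  (1,4): δ = 22.01°  ✓
  (1,5): δ = 68.66°  ·
  (2,3): δ = 140.56°  ·
  (2,4): δ = 66.57°  ·
  (2,5): δ = 24.10°  ✓
  (3,4): δ = 106.01°  ·
  (3,5): δ = 15.34°  ✓
  (4,5): δ = 89.33°  ·
antipodal pairs: 3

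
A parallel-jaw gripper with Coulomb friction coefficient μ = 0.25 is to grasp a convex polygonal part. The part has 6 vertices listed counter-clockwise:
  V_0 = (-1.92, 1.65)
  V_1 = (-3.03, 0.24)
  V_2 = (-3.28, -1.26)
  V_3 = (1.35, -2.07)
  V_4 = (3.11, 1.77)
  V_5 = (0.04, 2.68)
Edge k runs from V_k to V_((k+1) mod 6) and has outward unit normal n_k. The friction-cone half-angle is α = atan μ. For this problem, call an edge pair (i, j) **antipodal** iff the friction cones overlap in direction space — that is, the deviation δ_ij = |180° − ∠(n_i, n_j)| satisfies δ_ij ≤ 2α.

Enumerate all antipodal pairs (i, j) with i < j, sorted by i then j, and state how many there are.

count = 3; pairs: (0,3), (1,3), (2,4)

α = atan 0.25 = 14.04°;  2α = 28.07°
n_0 = (-0.7857, +0.6186)
n_1 = (-0.9864, +0.1644)
n_2 = (-0.1723, -0.9850)
n_3 = (+0.9091, -0.4167)
n_4 = (+0.2842, +0.9588)
n_5 = (-0.4652, +0.8852)
  (0,1): δ = 151.25°  ·
  (0,2): δ = 61.71°  ·
  (0,3): δ = 13.59°  ✓
  (0,4): δ = 111.70°  ·
  (0,5): δ = 155.93°  ·
  (1,2): δ = 90.46°  ·
  (1,3): δ = 15.16°  ✓
  (1,4): δ = 82.95°  ·
  (1,5): δ = 127.18°  ·
  (2,3): δ = 104.70°  ·
  (2,4): δ = 6.59°  ✓
  (2,5): δ = 37.65°  ·
  (3,4): δ = 81.89°  ·
  (3,5): δ = 37.65°  ·
  (4,5): δ = 135.77°  ·
antipodal pairs: 3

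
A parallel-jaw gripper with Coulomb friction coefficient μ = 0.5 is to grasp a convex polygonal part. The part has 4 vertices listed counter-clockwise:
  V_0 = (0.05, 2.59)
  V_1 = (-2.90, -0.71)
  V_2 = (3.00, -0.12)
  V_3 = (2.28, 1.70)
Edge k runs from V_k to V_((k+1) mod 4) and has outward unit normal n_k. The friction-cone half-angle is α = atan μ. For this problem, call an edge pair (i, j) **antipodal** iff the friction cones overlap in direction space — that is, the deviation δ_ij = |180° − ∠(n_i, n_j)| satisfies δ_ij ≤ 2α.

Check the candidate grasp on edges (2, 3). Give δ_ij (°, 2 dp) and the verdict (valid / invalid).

δ = 133.34°, invalid

α = atan 0.5 = 26.57°;  2α = 53.13°
edge 2: e_2 = (-0.72, +1.82);  n_2 = (+0.9299, +0.3679)
edge 3: e_3 = (-2.23, +0.89);  n_3 = (+0.3707, +0.9288)
∠(n_2, n_3) = 46.66°
δ = |180° − 46.66°| = 133.34°
133.34° > 2α = 53.13°  →  invalid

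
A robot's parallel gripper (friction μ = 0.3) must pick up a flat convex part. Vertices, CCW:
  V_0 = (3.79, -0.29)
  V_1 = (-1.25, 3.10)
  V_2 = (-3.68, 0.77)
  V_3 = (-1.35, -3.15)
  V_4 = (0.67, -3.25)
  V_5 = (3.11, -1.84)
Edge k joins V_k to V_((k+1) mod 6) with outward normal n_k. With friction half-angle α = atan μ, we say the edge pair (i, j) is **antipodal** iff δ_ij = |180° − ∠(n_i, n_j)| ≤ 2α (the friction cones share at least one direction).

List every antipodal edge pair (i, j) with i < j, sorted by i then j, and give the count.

count = 4; pairs: (0,2), (0,3), (1,4), (1,5)

α = atan 0.3 = 16.70°;  2α = 33.40°
n_0 = (+0.5581, +0.8298)
n_1 = (-0.6921, +0.7218)
n_2 = (-0.8596, -0.5109)
n_3 = (-0.0494, -0.9988)
n_4 = (+0.5003, -0.8658)
n_5 = (+0.9158, -0.4017)
  (0,1): δ = 102.28°  ·
  (0,2): δ = 25.35°  ✓
  (0,3): δ = 31.09°  ✓
  (0,4): δ = 63.95°  ·
  (0,5): δ = 100.24°  ·
  (1,2): δ = 103.07°  ·
  (1,3): δ = 46.63°  ·
  (1,4): δ = 13.77°  ✓
  (1,5): δ = 22.52°  ✓
  (2,3): δ = 123.56°  ·
  (2,4): δ = 90.70°  ·
  (2,5): δ = 54.41°  ·
  (3,4): δ = 147.14°  ·
  (3,5): δ = 110.85°  ·
  (4,5): δ = 143.71°  ·
antipodal pairs: 4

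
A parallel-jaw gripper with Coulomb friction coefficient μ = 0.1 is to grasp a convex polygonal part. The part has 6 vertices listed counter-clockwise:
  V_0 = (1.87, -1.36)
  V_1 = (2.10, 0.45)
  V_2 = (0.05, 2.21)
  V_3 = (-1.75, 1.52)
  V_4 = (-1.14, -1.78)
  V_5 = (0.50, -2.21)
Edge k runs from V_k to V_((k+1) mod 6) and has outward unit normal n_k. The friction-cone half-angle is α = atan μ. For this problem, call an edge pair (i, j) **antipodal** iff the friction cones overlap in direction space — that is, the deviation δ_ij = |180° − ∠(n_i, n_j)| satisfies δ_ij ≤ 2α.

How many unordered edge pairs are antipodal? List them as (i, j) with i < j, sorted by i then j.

α = atan 0.1 = 5.71°;  2α = 11.42°
n_0 = (+0.9920, -0.1261)
n_1 = (+0.6514, +0.7587)
n_2 = (-0.3579, +0.9337)
n_3 = (-0.9833, -0.1818)
n_4 = (-0.2536, -0.9673)
n_5 = (+0.5272, -0.8497)
  (0,1): δ = 123.41°  ·
  (0,2): δ = 61.78°  ·
  (0,3): δ = 17.71°  ·
  (0,4): δ = 82.55°  ·
  (0,5): δ = 129.06°  ·
  (1,2): δ = 118.38°  ·
  (1,3): δ = 38.88°  ·
  (1,4): δ = 25.96°  ·
  (1,5): δ = 72.46°  ·
  (2,3): δ = 100.50°  ·
  (2,4): δ = 35.67°  ·
  (2,5): δ = 10.84°  ✓
  (3,4): δ = 115.16°  ·
  (3,5): δ = 68.66°  ·
  (4,5): δ = 133.49°  ·
antipodal pairs: 1

count = 1; pairs: (2,5)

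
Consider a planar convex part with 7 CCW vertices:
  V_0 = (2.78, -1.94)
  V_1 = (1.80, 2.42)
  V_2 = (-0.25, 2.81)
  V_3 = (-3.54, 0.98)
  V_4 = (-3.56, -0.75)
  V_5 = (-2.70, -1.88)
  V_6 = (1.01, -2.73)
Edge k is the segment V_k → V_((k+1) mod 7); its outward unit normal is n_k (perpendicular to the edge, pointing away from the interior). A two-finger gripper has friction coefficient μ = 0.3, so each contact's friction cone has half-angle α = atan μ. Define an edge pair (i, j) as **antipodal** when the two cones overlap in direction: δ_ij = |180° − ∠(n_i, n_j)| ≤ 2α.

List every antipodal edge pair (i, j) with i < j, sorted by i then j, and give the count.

count = 4; pairs: (0,3), (0,4), (1,5), (2,6)

α = atan 0.3 = 16.70°;  2α = 33.40°
n_0 = (+0.9757, +0.2193)
n_1 = (+0.1869, +0.9824)
n_2 = (-0.4861, +0.8739)
n_3 = (-0.9999, +0.0116)
n_4 = (-0.7958, -0.6056)
n_5 = (-0.2233, -0.9747)
n_6 = (+0.4076, -0.9132)
  (0,1): δ = 113.44°  ·
  (0,2): δ = 73.58°  ·
  (0,3): δ = 13.33°  ✓
  (0,4): δ = 24.61°  ✓
  (0,5): δ = 64.43°  ·
  (0,6): δ = 101.38°  ·
  (1,2): δ = 140.14°  ·
  (1,3): δ = 79.89°  ·
  (1,4): δ = 41.96°  ·
  (1,5): δ = 2.13°  ✓
  (1,6): δ = 34.82°  ·
  (2,3): δ = 119.75°  ·
  (2,4): δ = 81.81°  ·
  (2,5): δ = 41.99°  ·
  (2,6): δ = 5.03°  ✓
  (3,4): δ = 142.06°  ·
  (3,5): δ = 102.24°  ·
  (3,6): δ = 65.29°  ·
  (4,5): δ = 140.18°  ·
  (4,6): δ = 103.22°  ·
  (5,6): δ = 143.04°  ·
antipodal pairs: 4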